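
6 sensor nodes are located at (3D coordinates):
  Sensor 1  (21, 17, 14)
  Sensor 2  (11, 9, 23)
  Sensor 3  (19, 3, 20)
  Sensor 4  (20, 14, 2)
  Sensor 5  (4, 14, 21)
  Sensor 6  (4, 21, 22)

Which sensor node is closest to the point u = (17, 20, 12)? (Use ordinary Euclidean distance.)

Squared Euclidean distances:
d²(u, Sensor 1) = (17−21)² + (20−17)² + (12−14)² = 16 + 9 + 4 = 29
d²(u, Sensor 2) = (17−11)² + (20−9)² + (12−23)² = 36 + 121 + 121 = 278
d²(u, Sensor 3) = (17−19)² + (20−3)² + (12−20)² = 4 + 289 + 64 = 357
d²(u, Sensor 4) = (17−20)² + (20−14)² + (12−2)² = 9 + 36 + 100 = 145
d²(u, Sensor 5) = (17−4)² + (20−14)² + (12−21)² = 169 + 36 + 81 = 286
d²(u, Sensor 6) = (17−4)² + (20−21)² + (12−22)² = 169 + 1 + 100 = 270
Sensor 1 is nearest.

Sensor 1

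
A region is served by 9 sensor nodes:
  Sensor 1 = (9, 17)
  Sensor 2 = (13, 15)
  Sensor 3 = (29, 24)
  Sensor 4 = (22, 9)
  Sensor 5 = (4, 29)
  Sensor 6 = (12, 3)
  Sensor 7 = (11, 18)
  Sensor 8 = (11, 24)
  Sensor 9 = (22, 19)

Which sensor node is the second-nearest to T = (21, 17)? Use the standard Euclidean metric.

Sensor 4

Compare squared distances (the ordering matches that of the actual distances):
d²(T, Sensor 1) = 144 + 0 = 144
d²(T, Sensor 2) = 64 + 4 = 68
d²(T, Sensor 3) = 64 + 49 = 113
d²(T, Sensor 4) = 1 + 64 = 65
d²(T, Sensor 5) = 289 + 144 = 433
d²(T, Sensor 6) = 81 + 196 = 277
d²(T, Sensor 7) = 100 + 1 = 101
d²(T, Sensor 8) = 100 + 49 = 149
d²(T, Sensor 9) = 1 + 4 = 5
Sorted ascending: Sensor 9, Sensor 4, Sensor 2, … — the second-nearest is Sensor 4.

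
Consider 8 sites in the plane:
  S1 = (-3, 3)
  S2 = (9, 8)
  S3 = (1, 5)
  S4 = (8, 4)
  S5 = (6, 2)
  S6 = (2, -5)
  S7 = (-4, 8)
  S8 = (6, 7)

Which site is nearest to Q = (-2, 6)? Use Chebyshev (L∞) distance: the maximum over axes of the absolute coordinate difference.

d(Q,S1) = max(1, 3) = 3
d(Q,S2) = max(11, 2) = 11
d(Q,S3) = max(3, 1) = 3
d(Q,S4) = max(10, 2) = 10
d(Q,S5) = max(8, 4) = 8
d(Q,S6) = max(4, 11) = 11
d(Q,S7) = max(2, 2) = 2
d(Q,S8) = max(8, 1) = 8
Minimum is at S7.

S7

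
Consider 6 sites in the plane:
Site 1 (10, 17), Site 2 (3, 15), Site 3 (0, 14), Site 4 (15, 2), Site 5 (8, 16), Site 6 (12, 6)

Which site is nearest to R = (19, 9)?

Site 6

Compare squared distances (the ordering matches that of the actual distances):
d²(R, Site 1) = (19−10)² + (9−17)² = 81 + 64 = 145
d²(R, Site 2) = (19−3)² + (9−15)² = 256 + 36 = 292
d²(R, Site 3) = (19−0)² + (9−14)² = 361 + 25 = 386
d²(R, Site 4) = (19−15)² + (9−2)² = 16 + 49 = 65
d²(R, Site 5) = (19−8)² + (9−16)² = 121 + 49 = 170
d²(R, Site 6) = (19−12)² + (9−6)² = 49 + 9 = 58
Minimum is at Site 6.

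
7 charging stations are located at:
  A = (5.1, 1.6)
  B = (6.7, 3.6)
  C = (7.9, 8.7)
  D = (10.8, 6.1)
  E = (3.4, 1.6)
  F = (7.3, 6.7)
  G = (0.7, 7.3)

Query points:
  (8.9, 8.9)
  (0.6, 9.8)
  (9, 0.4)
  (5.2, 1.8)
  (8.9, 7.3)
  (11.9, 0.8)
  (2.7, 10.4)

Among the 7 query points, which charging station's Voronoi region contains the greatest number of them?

(8.9, 8.9) — d² to each: A:67.73, B:32.93, C:1.04, D:11.45, E:83.54, F:7.4, G:69.8 → nearest is C
(0.6, 9.8) — d² to each: A:87.49, B:75.65, C:54.5, D:117.73, E:75.08, F:54.5, G:6.26 → nearest is G
(9, 0.4) — d² to each: A:16.65, B:15.53, C:70.1, D:35.73, E:32.8, F:42.58, G:116.5 → nearest is B
(5.2, 1.8) — d² to each: A:0.05, B:5.49, C:54.9, D:49.85, E:3.28, F:28.42, G:50.5 → nearest is A
(8.9, 7.3) — d² to each: A:46.93, B:18.53, C:2.96, D:5.05, E:62.74, F:2.92, G:67.24 → nearest is F
(11.9, 0.8) — d² to each: A:46.88, B:34.88, C:78.41, D:29.3, E:72.89, F:55.97, G:167.69 → nearest is D
(2.7, 10.4) — d² to each: A:83.2, B:62.24, C:29.93, D:84.1, E:77.93, F:34.85, G:13.61 → nearest is G
Tally — A:1, B:1, C:1, D:1, F:1, G:2. G captures the most (2).

G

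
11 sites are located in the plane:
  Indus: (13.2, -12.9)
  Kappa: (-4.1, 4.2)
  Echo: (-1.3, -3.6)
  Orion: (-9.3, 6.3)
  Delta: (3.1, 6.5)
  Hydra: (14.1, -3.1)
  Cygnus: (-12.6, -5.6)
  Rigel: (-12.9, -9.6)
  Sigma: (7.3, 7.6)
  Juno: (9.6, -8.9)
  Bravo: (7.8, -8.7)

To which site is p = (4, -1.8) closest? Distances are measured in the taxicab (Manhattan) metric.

d(p, Indus) = |4−13.2| + |-1.8−(-12.9)| = 9.2 + 11.1 = 20.3
d(p, Kappa) = |4−(-4.1)| + |-1.8−4.2| = 8.1 + 6 = 14.1
d(p, Echo) = |4−(-1.3)| + |-1.8−(-3.6)| = 5.3 + 1.8 = 7.1
d(p, Orion) = |4−(-9.3)| + |-1.8−6.3| = 13.3 + 8.1 = 21.4
d(p, Delta) = |4−3.1| + |-1.8−6.5| = 0.9 + 8.3 = 9.2
d(p, Hydra) = |4−14.1| + |-1.8−(-3.1)| = 10.1 + 1.3 = 11.4
d(p, Cygnus) = |4−(-12.6)| + |-1.8−(-5.6)| = 16.6 + 3.8 = 20.4
d(p, Rigel) = |4−(-12.9)| + |-1.8−(-9.6)| = 16.9 + 7.8 = 24.7
d(p, Sigma) = |4−7.3| + |-1.8−7.6| = 3.3 + 9.4 = 12.7
d(p, Juno) = |4−9.6| + |-1.8−(-8.9)| = 5.6 + 7.1 = 12.7
d(p, Bravo) = |4−7.8| + |-1.8−(-8.7)| = 3.8 + 6.9 = 10.7
Minimum is at Echo.

Echo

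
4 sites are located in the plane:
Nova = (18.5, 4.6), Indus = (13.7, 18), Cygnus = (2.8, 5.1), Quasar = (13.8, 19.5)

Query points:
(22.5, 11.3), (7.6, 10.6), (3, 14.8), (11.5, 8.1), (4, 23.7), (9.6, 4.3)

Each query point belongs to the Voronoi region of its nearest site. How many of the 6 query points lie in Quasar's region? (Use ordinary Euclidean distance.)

(22.5, 11.3) — d² to each: Nova:60.89, Indus:122.33, Cygnus:426.53, Quasar:142.93 → nearest is Nova
(7.6, 10.6) — d² to each: Nova:154.81, Indus:91.97, Cygnus:53.29, Quasar:117.65 → nearest is Cygnus
(3, 14.8) — d² to each: Nova:344.29, Indus:124.73, Cygnus:94.13, Quasar:138.73 → nearest is Cygnus
(11.5, 8.1) — d² to each: Nova:61.25, Indus:102.85, Cygnus:84.69, Quasar:135.25 → nearest is Nova
(4, 23.7) — d² to each: Nova:575.06, Indus:126.58, Cygnus:347.4, Quasar:113.68 → nearest is Quasar
(9.6, 4.3) — d² to each: Nova:79.3, Indus:204.5, Cygnus:46.88, Quasar:248.68 → nearest is Cygnus
1 of the 6 points has Quasar as nearest.

1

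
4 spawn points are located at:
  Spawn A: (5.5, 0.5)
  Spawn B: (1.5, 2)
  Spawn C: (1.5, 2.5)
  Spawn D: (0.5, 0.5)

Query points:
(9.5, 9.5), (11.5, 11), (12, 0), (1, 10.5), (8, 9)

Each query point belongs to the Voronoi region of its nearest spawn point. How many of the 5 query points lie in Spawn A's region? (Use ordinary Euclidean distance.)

4

(9.5, 9.5) — d² to each: Spawn A:97, Spawn B:120.25, Spawn C:113, Spawn D:162 → nearest is Spawn A
(11.5, 11) — d² to each: Spawn A:146.25, Spawn B:181, Spawn C:172.25, Spawn D:231.25 → nearest is Spawn A
(12, 0) — d² to each: Spawn A:42.5, Spawn B:114.25, Spawn C:116.5, Spawn D:132.5 → nearest is Spawn A
(1, 10.5) — d² to each: Spawn A:120.25, Spawn B:72.5, Spawn C:64.25, Spawn D:100.25 → nearest is Spawn C
(8, 9) — d² to each: Spawn A:78.5, Spawn B:91.25, Spawn C:84.5, Spawn D:128.5 → nearest is Spawn A
4 of the 5 points have Spawn A as nearest.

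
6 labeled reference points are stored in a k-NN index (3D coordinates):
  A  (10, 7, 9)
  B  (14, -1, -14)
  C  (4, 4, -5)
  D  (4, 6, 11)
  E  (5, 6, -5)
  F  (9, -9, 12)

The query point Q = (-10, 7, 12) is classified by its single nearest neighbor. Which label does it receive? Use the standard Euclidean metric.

D

Squared Euclidean distances:
|QA|² = (-10−10)² + (7−7)² + (12−9)² = 400 + 0 + 9 = 409
|QB|² = (-10−14)² + (7−(-1))² + (12−(-14))² = 576 + 64 + 676 = 1316
|QC|² = (-10−4)² + (7−4)² + (12−(-5))² = 196 + 9 + 289 = 494
|QD|² = (-10−4)² + (7−6)² + (12−11)² = 196 + 1 + 1 = 198
|QE|² = (-10−5)² + (7−6)² + (12−(-5))² = 225 + 1 + 289 = 515
|QF|² = (-10−9)² + (7−(-9))² + (12−12)² = 361 + 256 + 0 = 617
The smallest is to D, so Q lies in the Voronoi region of D.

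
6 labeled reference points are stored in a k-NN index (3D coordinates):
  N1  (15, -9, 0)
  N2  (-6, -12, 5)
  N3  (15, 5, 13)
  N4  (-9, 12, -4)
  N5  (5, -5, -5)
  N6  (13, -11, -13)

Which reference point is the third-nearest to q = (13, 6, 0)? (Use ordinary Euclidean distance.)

N1

Compare squared distances (the ordering matches that of the actual distances):
|qN1|² = (13−15)² + (6−(-9))² + (0−0)² = 4 + 225 + 0 = 229
|qN2|² = (13−(-6))² + (6−(-12))² + (0−5)² = 361 + 324 + 25 = 710
|qN3|² = (13−15)² + (6−5)² + (0−13)² = 4 + 1 + 169 = 174
|qN4|² = (13−(-9))² + (6−12)² + (0−(-4))² = 484 + 36 + 16 = 536
|qN5|² = (13−5)² + (6−(-5))² + (0−(-5))² = 64 + 121 + 25 = 210
|qN6|² = (13−13)² + (6−(-11))² + (0−(-13))² = 0 + 289 + 169 = 458
Sorted ascending: N3, N5, N1, N6, … — the third-nearest is N1.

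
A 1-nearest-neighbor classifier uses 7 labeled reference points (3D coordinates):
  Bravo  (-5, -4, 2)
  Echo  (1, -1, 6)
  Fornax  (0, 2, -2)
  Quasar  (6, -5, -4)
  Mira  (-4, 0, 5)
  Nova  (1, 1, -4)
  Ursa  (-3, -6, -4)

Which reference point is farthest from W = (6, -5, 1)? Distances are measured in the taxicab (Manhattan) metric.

Mira

d(W, Bravo) = |6−(-5)| + |-5−(-4)| + |1−2| = 11 + 1 + 1 = 13
d(W, Echo) = |6−1| + |-5−(-1)| + |1−6| = 5 + 4 + 5 = 14
d(W, Fornax) = |6−0| + |-5−2| + |1−(-2)| = 6 + 7 + 3 = 16
d(W, Quasar) = |6−6| + |-5−(-5)| + |1−(-4)| = 0 + 0 + 5 = 5
d(W, Mira) = |6−(-4)| + |-5−0| + |1−5| = 10 + 5 + 4 = 19
d(W, Nova) = |6−1| + |-5−1| + |1−(-4)| = 5 + 6 + 5 = 16
d(W, Ursa) = |6−(-3)| + |-5−(-6)| + |1−(-4)| = 9 + 1 + 5 = 15
The largest is to Mira.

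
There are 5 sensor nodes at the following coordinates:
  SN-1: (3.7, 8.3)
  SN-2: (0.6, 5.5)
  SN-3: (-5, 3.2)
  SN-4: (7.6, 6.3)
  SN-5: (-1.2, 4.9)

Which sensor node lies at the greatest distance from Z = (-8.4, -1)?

Compare squared distances (the ordering matches that of the actual distances):
d²(Z, SN-1) = (-8.4−3.7)² + (-1−8.3)² = 146.41 + 86.49 = 232.9
d²(Z, SN-2) = (-8.4−0.6)² + (-1−5.5)² = 81 + 42.25 = 123.25
d²(Z, SN-3) = (-8.4−(-5))² + (-1−3.2)² = 11.56 + 17.64 = 29.2
d²(Z, SN-4) = (-8.4−7.6)² + (-1−6.3)² = 256 + 53.29 = 309.29
d²(Z, SN-5) = (-8.4−(-1.2))² + (-1−4.9)² = 51.84 + 34.81 = 86.65
The largest is to SN-4.

SN-4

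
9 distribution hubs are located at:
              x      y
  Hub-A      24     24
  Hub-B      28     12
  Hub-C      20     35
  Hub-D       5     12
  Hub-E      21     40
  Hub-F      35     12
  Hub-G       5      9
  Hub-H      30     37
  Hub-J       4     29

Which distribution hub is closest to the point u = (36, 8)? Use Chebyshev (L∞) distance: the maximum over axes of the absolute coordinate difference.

Hub-F

d(u, Hub-A) = max(12, 16) = 16
d(u, Hub-B) = max(8, 4) = 8
d(u, Hub-C) = max(16, 27) = 27
d(u, Hub-D) = max(31, 4) = 31
d(u, Hub-E) = max(15, 32) = 32
d(u, Hub-F) = max(1, 4) = 4
d(u, Hub-G) = max(31, 1) = 31
d(u, Hub-H) = max(6, 29) = 29
d(u, Hub-J) = max(32, 21) = 32
Hub-F is nearest.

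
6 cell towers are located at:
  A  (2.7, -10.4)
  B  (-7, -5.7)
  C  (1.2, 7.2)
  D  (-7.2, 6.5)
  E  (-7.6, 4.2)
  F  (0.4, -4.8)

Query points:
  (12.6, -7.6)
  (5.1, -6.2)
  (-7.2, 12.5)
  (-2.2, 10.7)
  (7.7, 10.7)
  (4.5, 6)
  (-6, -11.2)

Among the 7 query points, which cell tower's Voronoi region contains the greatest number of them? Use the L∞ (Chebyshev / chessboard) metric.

C

(12.6, -7.6) — d to each: A:9.9, B:19.6, C:14.8, D:19.8, E:20.2, F:12.2 → nearest is A
(5.1, -6.2) — d to each: A:4.2, B:12.1, C:13.4, D:12.7, E:12.7, F:4.7 → nearest is A
(-7.2, 12.5) — d to each: A:22.9, B:18.2, C:8.4, D:6, E:8.3, F:17.3 → nearest is D
(-2.2, 10.7) — d to each: A:21.1, B:16.4, C:3.5, D:5, E:6.5, F:15.5 → nearest is C
(7.7, 10.7) — d to each: A:21.1, B:16.4, C:6.5, D:14.9, E:15.3, F:15.5 → nearest is C
(4.5, 6) — d to each: A:16.4, B:11.7, C:3.3, D:11.7, E:12.1, F:10.8 → nearest is C
(-6, -11.2) — d to each: A:8.7, B:5.5, C:18.4, D:17.7, E:15.4, F:6.4 → nearest is B
Tally — A:2, B:1, C:3, D:1. C captures the most (3).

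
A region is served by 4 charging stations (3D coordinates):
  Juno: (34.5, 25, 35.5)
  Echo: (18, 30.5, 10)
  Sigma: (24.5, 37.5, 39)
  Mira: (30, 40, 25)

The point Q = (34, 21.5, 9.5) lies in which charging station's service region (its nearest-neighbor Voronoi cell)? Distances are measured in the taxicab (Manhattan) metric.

d(Q, Juno) = 0.5 + 3.5 + 26 = 30
d(Q, Echo) = 16 + 9 + 0.5 = 25.5
d(Q, Sigma) = 9.5 + 16 + 29.5 = 55
d(Q, Mira) = 4 + 18.5 + 15.5 = 38
Echo is nearest.

Echo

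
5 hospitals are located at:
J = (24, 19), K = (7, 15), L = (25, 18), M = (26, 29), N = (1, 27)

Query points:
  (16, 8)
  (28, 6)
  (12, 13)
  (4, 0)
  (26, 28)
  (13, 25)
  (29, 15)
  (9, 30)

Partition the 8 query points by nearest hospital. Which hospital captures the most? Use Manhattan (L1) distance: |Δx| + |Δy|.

K

(16, 8) — d to each: J:19, K:16, L:19, M:31, N:34 → nearest is K
(28, 6) — d to each: J:17, K:30, L:15, M:25, N:48 → nearest is L
(12, 13) — d to each: J:18, K:7, L:18, M:30, N:25 → nearest is K
(4, 0) — d to each: J:39, K:18, L:39, M:51, N:30 → nearest is K
(26, 28) — d to each: J:11, K:32, L:11, M:1, N:26 → nearest is M
(13, 25) — d to each: J:17, K:16, L:19, M:17, N:14 → nearest is N
(29, 15) — d to each: J:9, K:22, L:7, M:17, N:40 → nearest is L
(9, 30) — d to each: J:26, K:17, L:28, M:18, N:11 → nearest is N
Tally — K:3, L:2, M:1, N:2. K captures the most (3).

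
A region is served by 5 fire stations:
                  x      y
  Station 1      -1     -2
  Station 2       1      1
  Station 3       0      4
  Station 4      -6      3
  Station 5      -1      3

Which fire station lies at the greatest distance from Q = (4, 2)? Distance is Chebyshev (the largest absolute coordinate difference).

d(Q, Station 1) = max(5, 4) = 5
d(Q, Station 2) = max(3, 1) = 3
d(Q, Station 3) = max(4, 2) = 4
d(Q, Station 4) = max(10, 1) = 10
d(Q, Station 5) = max(5, 1) = 5
The largest is to Station 4.

Station 4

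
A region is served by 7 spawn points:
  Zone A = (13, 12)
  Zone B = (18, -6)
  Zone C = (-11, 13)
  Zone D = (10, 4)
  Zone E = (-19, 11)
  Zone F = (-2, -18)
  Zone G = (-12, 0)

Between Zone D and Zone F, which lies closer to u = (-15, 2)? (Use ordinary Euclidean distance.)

Zone F

Compare squared distances:
d²(u, Zone D) = (-15−10)² + (2−4)² = 625 + 4 = 629
d²(u, Zone F) = (-15−(-2))² + (2−(-18))² = 169 + 400 = 569
629 > 569, so Zone F is closer.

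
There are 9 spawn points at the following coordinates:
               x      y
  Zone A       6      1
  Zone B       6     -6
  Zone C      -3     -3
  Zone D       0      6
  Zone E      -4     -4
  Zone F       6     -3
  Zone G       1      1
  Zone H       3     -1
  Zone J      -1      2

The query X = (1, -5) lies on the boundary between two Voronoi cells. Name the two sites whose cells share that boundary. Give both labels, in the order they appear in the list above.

Squared distances from X to each site:
d²(X, Zone A) = 25 + 36 = 61
d²(X, Zone B) = 25 + 1 = 26
d²(X, Zone C) = 16 + 4 = 20
d²(X, Zone D) = 1 + 121 = 122
d²(X, Zone E) = 25 + 1 = 26
d²(X, Zone F) = 25 + 4 = 29
d²(X, Zone G) = 0 + 36 = 36
d²(X, Zone H) = 4 + 16 = 20
d²(X, Zone J) = 4 + 49 = 53
X is equidistant from Zone C and Zone H (both at squared distance 20), and every other site is strictly farther — so X lies on the Zone C–Zone H Voronoi edge.

Zone C and Zone H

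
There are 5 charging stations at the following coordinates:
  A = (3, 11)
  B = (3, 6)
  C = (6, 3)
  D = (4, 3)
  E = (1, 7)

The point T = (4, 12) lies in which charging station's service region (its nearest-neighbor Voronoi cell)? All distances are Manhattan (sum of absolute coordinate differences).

A

d(T,A) = |4−3| + |12−11| = 1 + 1 = 2
d(T,B) = |4−3| + |12−6| = 1 + 6 = 7
d(T,C) = |4−6| + |12−3| = 2 + 9 = 11
d(T,D) = |4−4| + |12−3| = 0 + 9 = 9
d(T,E) = |4−1| + |12−7| = 3 + 5 = 8
The smallest is to A, so T lies in the Voronoi region of A.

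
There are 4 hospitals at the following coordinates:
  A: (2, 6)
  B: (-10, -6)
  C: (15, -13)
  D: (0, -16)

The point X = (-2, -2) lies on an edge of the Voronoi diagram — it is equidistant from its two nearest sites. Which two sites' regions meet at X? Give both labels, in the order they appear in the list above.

A and B

Squared distances from X to each site:
|XA|² = (-2−2)² + (-2−6)² = 16 + 64 = 80
|XB|² = (-2−(-10))² + (-2−(-6))² = 64 + 16 = 80
|XC|² = (-2−15)² + (-2−(-13))² = 289 + 121 = 410
|XD|² = (-2−0)² + (-2−(-16))² = 4 + 196 = 200
X is equidistant from A and B (both at squared distance 80), and every other site is strictly farther — so X lies on the A–B Voronoi edge.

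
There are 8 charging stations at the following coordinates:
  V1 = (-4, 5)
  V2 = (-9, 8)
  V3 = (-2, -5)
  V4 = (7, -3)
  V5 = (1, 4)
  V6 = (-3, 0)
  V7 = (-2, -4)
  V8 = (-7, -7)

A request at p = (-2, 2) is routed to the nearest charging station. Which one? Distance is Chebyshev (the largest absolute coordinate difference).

V6

d(p,V1) = max(2, 3) = 3
d(p,V2) = max(7, 6) = 7
d(p,V3) = max(0, 7) = 7
d(p,V4) = max(9, 5) = 9
d(p,V5) = max(3, 2) = 3
d(p,V6) = max(1, 2) = 2
d(p,V7) = max(0, 6) = 6
d(p,V8) = max(5, 9) = 9
Minimum is at V6.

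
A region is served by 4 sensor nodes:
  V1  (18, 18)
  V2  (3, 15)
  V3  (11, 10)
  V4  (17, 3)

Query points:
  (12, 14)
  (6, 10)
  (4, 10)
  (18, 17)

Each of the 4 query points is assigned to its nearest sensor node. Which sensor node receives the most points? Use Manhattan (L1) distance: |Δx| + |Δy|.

V3

(12, 14) — d to each: V1:10, V2:10, V3:5, V4:16 → nearest is V3
(6, 10) — d to each: V1:20, V2:8, V3:5, V4:18 → nearest is V3
(4, 10) — d to each: V1:22, V2:6, V3:7, V4:20 → nearest is V2
(18, 17) — d to each: V1:1, V2:17, V3:14, V4:15 → nearest is V1
Tally — V1:1, V2:1, V3:2. V3 captures the most (2).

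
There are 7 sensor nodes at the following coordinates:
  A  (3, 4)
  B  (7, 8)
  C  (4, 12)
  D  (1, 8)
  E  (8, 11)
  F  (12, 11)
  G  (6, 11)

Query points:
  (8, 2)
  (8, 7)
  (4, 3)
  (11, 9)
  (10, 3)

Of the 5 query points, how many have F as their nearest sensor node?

1

(8, 2) — d² to each: A:29, B:37, C:116, D:85, E:81, F:97, G:85 → nearest is A
(8, 7) — d² to each: A:34, B:2, C:41, D:50, E:16, F:32, G:20 → nearest is B
(4, 3) — d² to each: A:2, B:34, C:81, D:34, E:80, F:128, G:68 → nearest is A
(11, 9) — d² to each: A:89, B:17, C:58, D:101, E:13, F:5, G:29 → nearest is F
(10, 3) — d² to each: A:50, B:34, C:117, D:106, E:68, F:68, G:80 → nearest is B
1 of the 5 points has F as nearest.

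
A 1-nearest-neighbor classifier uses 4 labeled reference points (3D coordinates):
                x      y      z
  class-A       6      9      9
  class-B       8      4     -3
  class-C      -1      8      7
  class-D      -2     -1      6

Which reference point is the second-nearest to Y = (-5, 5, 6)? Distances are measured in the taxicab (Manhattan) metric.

class-D

d(Y, class-A) = |-5−6| + |5−9| + |6−9| = 11 + 4 + 3 = 18
d(Y, class-B) = |-5−8| + |5−4| + |6−(-3)| = 13 + 1 + 9 = 23
d(Y, class-C) = |-5−(-1)| + |5−8| + |6−7| = 4 + 3 + 1 = 8
d(Y, class-D) = |-5−(-2)| + |5−(-1)| + |6−6| = 3 + 6 + 0 = 9
Sorted ascending: class-C, class-D, class-A, … — the second-nearest is class-D.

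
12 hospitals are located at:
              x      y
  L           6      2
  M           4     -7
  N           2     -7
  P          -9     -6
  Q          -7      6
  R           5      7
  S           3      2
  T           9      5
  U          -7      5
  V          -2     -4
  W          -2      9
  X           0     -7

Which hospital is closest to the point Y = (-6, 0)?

Squared Euclidean distances:
|YL|² = 144 + 4 = 148
|YM|² = 100 + 49 = 149
|YN|² = 64 + 49 = 113
|YP|² = 9 + 36 = 45
|YQ|² = 1 + 36 = 37
|YR|² = 121 + 49 = 170
|YS|² = 81 + 4 = 85
|YT|² = 225 + 25 = 250
|YU|² = 1 + 25 = 26
|YV|² = 16 + 16 = 32
|YW|² = 16 + 81 = 97
|YX|² = 36 + 49 = 85
The smallest is to U, so Y lies in the Voronoi region of U.

U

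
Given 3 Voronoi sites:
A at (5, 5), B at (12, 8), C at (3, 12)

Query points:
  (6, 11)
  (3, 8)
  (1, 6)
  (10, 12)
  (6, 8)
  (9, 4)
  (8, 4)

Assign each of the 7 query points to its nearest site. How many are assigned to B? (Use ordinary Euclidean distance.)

(6, 11) — d² to each: A:37, B:45, C:10 → nearest is C
(3, 8) — d² to each: A:13, B:81, C:16 → nearest is A
(1, 6) — d² to each: A:17, B:125, C:40 → nearest is A
(10, 12) — d² to each: A:74, B:20, C:49 → nearest is B
(6, 8) — d² to each: A:10, B:36, C:25 → nearest is A
(9, 4) — d² to each: A:17, B:25, C:100 → nearest is A
(8, 4) — d² to each: A:10, B:32, C:89 → nearest is A
1 of the 7 points has B as nearest.

1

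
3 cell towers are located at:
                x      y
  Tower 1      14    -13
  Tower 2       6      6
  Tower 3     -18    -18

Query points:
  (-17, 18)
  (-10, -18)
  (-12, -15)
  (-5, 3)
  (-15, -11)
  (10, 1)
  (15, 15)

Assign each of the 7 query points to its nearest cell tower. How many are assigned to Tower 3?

(-17, 18) — d² to each: Tower 1:1922, Tower 2:673, Tower 3:1297 → nearest is Tower 2
(-10, -18) — d² to each: Tower 1:601, Tower 2:832, Tower 3:64 → nearest is Tower 3
(-12, -15) — d² to each: Tower 1:680, Tower 2:765, Tower 3:45 → nearest is Tower 3
(-5, 3) — d² to each: Tower 1:617, Tower 2:130, Tower 3:610 → nearest is Tower 2
(-15, -11) — d² to each: Tower 1:845, Tower 2:730, Tower 3:58 → nearest is Tower 3
(10, 1) — d² to each: Tower 1:212, Tower 2:41, Tower 3:1145 → nearest is Tower 2
(15, 15) — d² to each: Tower 1:785, Tower 2:162, Tower 3:2178 → nearest is Tower 2
3 of the 7 points have Tower 3 as nearest.

3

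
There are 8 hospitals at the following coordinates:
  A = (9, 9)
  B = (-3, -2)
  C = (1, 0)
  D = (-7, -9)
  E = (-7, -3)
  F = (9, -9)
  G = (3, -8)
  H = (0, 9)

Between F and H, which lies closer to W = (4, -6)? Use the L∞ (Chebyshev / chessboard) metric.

F

d(W,F) = max(5, 3) = 5
d(W,H) = max(4, 15) = 15
5 < 15, so F is closer.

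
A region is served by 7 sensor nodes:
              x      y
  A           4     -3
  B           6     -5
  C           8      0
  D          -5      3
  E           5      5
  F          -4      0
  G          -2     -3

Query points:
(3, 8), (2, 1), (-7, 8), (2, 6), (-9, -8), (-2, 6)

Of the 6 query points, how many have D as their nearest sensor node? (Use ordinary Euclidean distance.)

2

(3, 8) — d² to each: A:122, B:178, C:89, D:89, E:13, F:113, G:146 → nearest is E
(2, 1) — d² to each: A:20, B:52, C:37, D:53, E:25, F:37, G:32 → nearest is A
(-7, 8) — d² to each: A:242, B:338, C:289, D:29, E:153, F:73, G:146 → nearest is D
(2, 6) — d² to each: A:85, B:137, C:72, D:58, E:10, F:72, G:97 → nearest is E
(-9, -8) — d² to each: A:194, B:234, C:353, D:137, E:365, F:89, G:74 → nearest is G
(-2, 6) — d² to each: A:117, B:185, C:136, D:18, E:50, F:40, G:81 → nearest is D
2 of the 6 points have D as nearest.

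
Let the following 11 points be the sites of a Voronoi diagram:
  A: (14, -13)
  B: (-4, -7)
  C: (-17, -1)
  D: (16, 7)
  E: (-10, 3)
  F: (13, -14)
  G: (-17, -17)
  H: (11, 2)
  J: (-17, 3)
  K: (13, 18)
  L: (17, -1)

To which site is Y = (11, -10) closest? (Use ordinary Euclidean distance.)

Compare squared distances (the ordering matches that of the actual distances):
|YA|² = (11−14)² + (-10−(-13))² = 9 + 9 = 18
|YB|² = (11−(-4))² + (-10−(-7))² = 225 + 9 = 234
|YC|² = (11−(-17))² + (-10−(-1))² = 784 + 81 = 865
|YD|² = (11−16)² + (-10−7)² = 25 + 289 = 314
|YE|² = (11−(-10))² + (-10−3)² = 441 + 169 = 610
|YF|² = (11−13)² + (-10−(-14))² = 4 + 16 = 20
|YG|² = (11−(-17))² + (-10−(-17))² = 784 + 49 = 833
|YH|² = (11−11)² + (-10−2)² = 0 + 144 = 144
|YJ|² = (11−(-17))² + (-10−3)² = 784 + 169 = 953
|YK|² = (11−13)² + (-10−18)² = 4 + 784 = 788
|YL|² = (11−17)² + (-10−(-1))² = 36 + 81 = 117
Minimum is at A.

A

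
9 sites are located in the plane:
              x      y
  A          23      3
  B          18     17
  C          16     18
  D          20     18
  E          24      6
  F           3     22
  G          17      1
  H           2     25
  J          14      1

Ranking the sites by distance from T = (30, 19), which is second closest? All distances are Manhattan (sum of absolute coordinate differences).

d(T,A) = 7 + 16 = 23
d(T,B) = 12 + 2 = 14
d(T,C) = 14 + 1 = 15
d(T,D) = 10 + 1 = 11
d(T,E) = 6 + 13 = 19
d(T,F) = 27 + 3 = 30
d(T,G) = 13 + 18 = 31
d(T,H) = 28 + 6 = 34
d(T,J) = 16 + 18 = 34
Sorted ascending: D, B, C, … — the second-nearest is B.

B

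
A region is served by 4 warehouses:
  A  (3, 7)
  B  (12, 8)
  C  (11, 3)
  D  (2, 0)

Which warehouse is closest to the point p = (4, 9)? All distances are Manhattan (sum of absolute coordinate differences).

A

d(p,A) = |4−3| + |9−7| = 1 + 2 = 3
d(p,B) = |4−12| + |9−8| = 8 + 1 = 9
d(p,C) = |4−11| + |9−3| = 7 + 6 = 13
d(p,D) = |4−2| + |9−0| = 2 + 9 = 11
A is nearest.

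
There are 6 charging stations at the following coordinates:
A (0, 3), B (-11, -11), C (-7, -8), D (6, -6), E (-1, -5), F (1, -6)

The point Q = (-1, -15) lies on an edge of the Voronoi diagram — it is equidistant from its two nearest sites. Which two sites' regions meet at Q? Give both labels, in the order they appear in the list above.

C and F

Squared distances from Q to each site:
|QA|² = (-1−0)² + (-15−3)² = 1 + 324 = 325
|QB|² = (-1−(-11))² + (-15−(-11))² = 100 + 16 = 116
|QC|² = (-1−(-7))² + (-15−(-8))² = 36 + 49 = 85
|QD|² = (-1−6)² + (-15−(-6))² = 49 + 81 = 130
|QE|² = (-1−(-1))² + (-15−(-5))² = 0 + 100 = 100
|QF|² = (-1−1)² + (-15−(-6))² = 4 + 81 = 85
Q is equidistant from C and F (both at squared distance 85), and every other site is strictly farther — so Q lies on the C–F Voronoi edge.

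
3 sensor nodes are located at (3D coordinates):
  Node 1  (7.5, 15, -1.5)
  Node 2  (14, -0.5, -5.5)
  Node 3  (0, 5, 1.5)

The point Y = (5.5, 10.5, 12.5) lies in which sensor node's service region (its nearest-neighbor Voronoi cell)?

Compare squared distances (the ordering matches that of the actual distances):
d²(Y, Node 1) = (5.5−7.5)² + (10.5−15)² + (12.5−(-1.5))² = 4 + 20.25 + 196 = 220.25
d²(Y, Node 2) = (5.5−14)² + (10.5−(-0.5))² + (12.5−(-5.5))² = 72.25 + 121 + 324 = 517.25
d²(Y, Node 3) = (5.5−0)² + (10.5−5)² + (12.5−1.5)² = 30.25 + 30.25 + 121 = 181.5
Node 3 is nearest.

Node 3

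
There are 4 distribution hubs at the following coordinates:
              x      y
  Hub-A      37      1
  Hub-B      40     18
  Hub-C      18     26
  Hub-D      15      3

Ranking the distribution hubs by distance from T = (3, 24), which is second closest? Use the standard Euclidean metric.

Since √ is increasing, it suffices to compare squared distances:
d²(T, Hub-A) = 1156 + 529 = 1685
d²(T, Hub-B) = 1369 + 36 = 1405
d²(T, Hub-C) = 225 + 4 = 229
d²(T, Hub-D) = 144 + 441 = 585
Sorted ascending: Hub-C, Hub-D, Hub-B, … — the second-nearest is Hub-D.

Hub-D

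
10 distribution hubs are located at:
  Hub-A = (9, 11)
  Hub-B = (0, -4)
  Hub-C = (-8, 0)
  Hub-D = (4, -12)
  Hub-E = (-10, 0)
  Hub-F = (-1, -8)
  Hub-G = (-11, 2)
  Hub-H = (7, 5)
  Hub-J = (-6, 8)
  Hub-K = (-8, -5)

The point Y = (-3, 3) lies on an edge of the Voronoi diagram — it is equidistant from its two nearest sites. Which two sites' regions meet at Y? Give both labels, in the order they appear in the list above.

Hub-C and Hub-J

Squared distances from Y to each site:
d²(Y, Hub-A) = (-3−9)² + (3−11)² = 144 + 64 = 208
d²(Y, Hub-B) = (-3−0)² + (3−(-4))² = 9 + 49 = 58
d²(Y, Hub-C) = (-3−(-8))² + (3−0)² = 25 + 9 = 34
d²(Y, Hub-D) = (-3−4)² + (3−(-12))² = 49 + 225 = 274
d²(Y, Hub-E) = (-3−(-10))² + (3−0)² = 49 + 9 = 58
d²(Y, Hub-F) = (-3−(-1))² + (3−(-8))² = 4 + 121 = 125
d²(Y, Hub-G) = (-3−(-11))² + (3−2)² = 64 + 1 = 65
d²(Y, Hub-H) = (-3−7)² + (3−5)² = 100 + 4 = 104
d²(Y, Hub-J) = (-3−(-6))² + (3−8)² = 9 + 25 = 34
d²(Y, Hub-K) = (-3−(-8))² + (3−(-5))² = 25 + 64 = 89
Y is equidistant from Hub-C and Hub-J (both at squared distance 34), and every other site is strictly farther — so Y lies on the Hub-C–Hub-J Voronoi edge.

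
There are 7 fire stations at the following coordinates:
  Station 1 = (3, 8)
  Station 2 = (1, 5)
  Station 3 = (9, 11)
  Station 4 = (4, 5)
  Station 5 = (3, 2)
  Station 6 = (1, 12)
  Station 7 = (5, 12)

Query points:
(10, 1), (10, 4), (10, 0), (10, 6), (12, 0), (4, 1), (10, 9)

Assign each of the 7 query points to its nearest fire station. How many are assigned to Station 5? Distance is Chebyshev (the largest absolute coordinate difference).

(10, 1) — d to each: Station 1:7, Station 2:9, Station 3:10, Station 4:6, Station 5:7, Station 6:11, Station 7:11 → nearest is Station 4
(10, 4) — d to each: Station 1:7, Station 2:9, Station 3:7, Station 4:6, Station 5:7, Station 6:9, Station 7:8 → nearest is Station 4
(10, 0) — d to each: Station 1:8, Station 2:9, Station 3:11, Station 4:6, Station 5:7, Station 6:12, Station 7:12 → nearest is Station 4
(10, 6) — d to each: Station 1:7, Station 2:9, Station 3:5, Station 4:6, Station 5:7, Station 6:9, Station 7:6 → nearest is Station 3
(12, 0) — d to each: Station 1:9, Station 2:11, Station 3:11, Station 4:8, Station 5:9, Station 6:12, Station 7:12 → nearest is Station 4
(4, 1) — d to each: Station 1:7, Station 2:4, Station 3:10, Station 4:4, Station 5:1, Station 6:11, Station 7:11 → nearest is Station 5
(10, 9) — d to each: Station 1:7, Station 2:9, Station 3:2, Station 4:6, Station 5:7, Station 6:9, Station 7:5 → nearest is Station 3
1 of the 7 points has Station 5 as nearest.

1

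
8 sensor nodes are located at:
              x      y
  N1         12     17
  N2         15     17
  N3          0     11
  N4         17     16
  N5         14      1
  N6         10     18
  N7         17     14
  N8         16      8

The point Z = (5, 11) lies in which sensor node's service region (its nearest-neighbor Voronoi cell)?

N3

Since √ is increasing, it suffices to compare squared distances:
|ZN1|² = (5−12)² + (11−17)² = 49 + 36 = 85
|ZN2|² = (5−15)² + (11−17)² = 100 + 36 = 136
|ZN3|² = (5−0)² + (11−11)² = 25 + 0 = 25
|ZN4|² = (5−17)² + (11−16)² = 144 + 25 = 169
|ZN5|² = (5−14)² + (11−1)² = 81 + 100 = 181
|ZN6|² = (5−10)² + (11−18)² = 25 + 49 = 74
|ZN7|² = (5−17)² + (11−14)² = 144 + 9 = 153
|ZN8|² = (5−16)² + (11−8)² = 121 + 9 = 130
Minimum is at N3.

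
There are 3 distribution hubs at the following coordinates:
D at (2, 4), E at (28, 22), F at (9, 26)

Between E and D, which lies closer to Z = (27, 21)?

Compare squared distances:
|ZE|² = (27−28)² + (21−22)² = 1 + 1 = 2
|ZD|² = (27−2)² + (21−4)² = 625 + 289 = 914
2 < 914, so E is closer.

E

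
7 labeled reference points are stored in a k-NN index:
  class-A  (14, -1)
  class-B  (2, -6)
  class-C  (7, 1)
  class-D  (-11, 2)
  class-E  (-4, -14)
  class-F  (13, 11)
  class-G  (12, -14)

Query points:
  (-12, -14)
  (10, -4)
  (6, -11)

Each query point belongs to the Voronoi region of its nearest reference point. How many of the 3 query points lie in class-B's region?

(-12, -14) — d² to each: class-A:845, class-B:260, class-C:586, class-D:257, class-E:64, class-F:1250, class-G:576 → nearest is class-E
(10, -4) — d² to each: class-A:25, class-B:68, class-C:34, class-D:477, class-E:296, class-F:234, class-G:104 → nearest is class-A
(6, -11) — d² to each: class-A:164, class-B:41, class-C:145, class-D:458, class-E:109, class-F:533, class-G:45 → nearest is class-B
1 of the 3 points has class-B as nearest.

1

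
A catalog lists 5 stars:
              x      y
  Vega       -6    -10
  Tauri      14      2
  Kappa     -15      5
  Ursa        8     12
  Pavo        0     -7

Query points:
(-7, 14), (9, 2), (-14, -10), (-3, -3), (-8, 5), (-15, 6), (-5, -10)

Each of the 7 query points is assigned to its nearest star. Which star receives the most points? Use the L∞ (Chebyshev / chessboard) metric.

(-7, 14) — d to each: Vega:24, Tauri:21, Kappa:9, Ursa:15, Pavo:21 → nearest is Kappa
(9, 2) — d to each: Vega:15, Tauri:5, Kappa:24, Ursa:10, Pavo:9 → nearest is Tauri
(-14, -10) — d to each: Vega:8, Tauri:28, Kappa:15, Ursa:22, Pavo:14 → nearest is Vega
(-3, -3) — d to each: Vega:7, Tauri:17, Kappa:12, Ursa:15, Pavo:4 → nearest is Pavo
(-8, 5) — d to each: Vega:15, Tauri:22, Kappa:7, Ursa:16, Pavo:12 → nearest is Kappa
(-15, 6) — d to each: Vega:16, Tauri:29, Kappa:1, Ursa:23, Pavo:15 → nearest is Kappa
(-5, -10) — d to each: Vega:1, Tauri:19, Kappa:15, Ursa:22, Pavo:5 → nearest is Vega
Tally — Vega:2, Tauri:1, Kappa:3, Pavo:1. Kappa captures the most (3).

Kappa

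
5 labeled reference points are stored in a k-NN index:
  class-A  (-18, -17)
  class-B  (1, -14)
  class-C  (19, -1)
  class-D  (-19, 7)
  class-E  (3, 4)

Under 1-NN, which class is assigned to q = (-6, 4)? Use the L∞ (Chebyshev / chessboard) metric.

d(q, class-A) = max(12, 21) = 21
d(q, class-B) = max(7, 18) = 18
d(q, class-C) = max(25, 5) = 25
d(q, class-D) = max(13, 3) = 13
d(q, class-E) = max(9, 0) = 9
class-E is nearest.

class-E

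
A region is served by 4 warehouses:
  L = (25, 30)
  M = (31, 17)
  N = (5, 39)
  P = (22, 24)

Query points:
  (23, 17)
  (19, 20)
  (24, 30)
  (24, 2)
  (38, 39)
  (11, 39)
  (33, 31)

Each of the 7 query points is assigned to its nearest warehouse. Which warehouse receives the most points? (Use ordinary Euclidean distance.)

L

(23, 17) — d² to each: L:173, M:64, N:808, P:50 → nearest is P
(19, 20) — d² to each: L:136, M:153, N:557, P:25 → nearest is P
(24, 30) — d² to each: L:1, M:218, N:442, P:40 → nearest is L
(24, 2) — d² to each: L:785, M:274, N:1730, P:488 → nearest is M
(38, 39) — d² to each: L:250, M:533, N:1089, P:481 → nearest is L
(11, 39) — d² to each: L:277, M:884, N:36, P:346 → nearest is N
(33, 31) — d² to each: L:65, M:200, N:848, P:170 → nearest is L
Tally — L:3, M:1, N:1, P:2. L captures the most (3).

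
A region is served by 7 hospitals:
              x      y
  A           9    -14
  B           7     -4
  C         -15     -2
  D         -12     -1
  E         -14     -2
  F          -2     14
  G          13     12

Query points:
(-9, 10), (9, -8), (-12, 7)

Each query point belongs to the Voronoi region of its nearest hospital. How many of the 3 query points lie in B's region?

1

(-9, 10) — d² to each: A:900, B:452, C:180, D:130, E:169, F:65, G:488 → nearest is F
(9, -8) — d² to each: A:36, B:20, C:612, D:490, E:565, F:605, G:416 → nearest is B
(-12, 7) — d² to each: A:882, B:482, C:90, D:64, E:85, F:149, G:650 → nearest is D
1 of the 3 points has B as nearest.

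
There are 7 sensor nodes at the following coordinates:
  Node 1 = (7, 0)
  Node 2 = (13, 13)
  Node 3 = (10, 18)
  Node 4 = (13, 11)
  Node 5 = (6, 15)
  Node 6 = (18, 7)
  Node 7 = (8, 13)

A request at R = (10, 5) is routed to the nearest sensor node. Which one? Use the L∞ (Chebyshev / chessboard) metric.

d(R, Node 1) = max(3, 5) = 5
d(R, Node 2) = max(3, 8) = 8
d(R, Node 3) = max(0, 13) = 13
d(R, Node 4) = max(3, 6) = 6
d(R, Node 5) = max(4, 10) = 10
d(R, Node 6) = max(8, 2) = 8
d(R, Node 7) = max(2, 8) = 8
Minimum is at Node 1.

Node 1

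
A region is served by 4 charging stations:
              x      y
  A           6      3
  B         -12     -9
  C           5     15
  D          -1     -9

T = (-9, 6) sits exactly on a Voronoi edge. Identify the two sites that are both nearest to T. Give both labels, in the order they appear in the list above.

Squared distances from T to each site:
|TA|² = (-9−6)² + (6−3)² = 225 + 9 = 234
|TB|² = (-9−(-12))² + (6−(-9))² = 9 + 225 = 234
|TC|² = (-9−5)² + (6−15)² = 196 + 81 = 277
|TD|² = (-9−(-1))² + (6−(-9))² = 64 + 225 = 289
T is equidistant from A and B (both at squared distance 234), and every other site is strictly farther — so T lies on the A–B Voronoi edge.

A and B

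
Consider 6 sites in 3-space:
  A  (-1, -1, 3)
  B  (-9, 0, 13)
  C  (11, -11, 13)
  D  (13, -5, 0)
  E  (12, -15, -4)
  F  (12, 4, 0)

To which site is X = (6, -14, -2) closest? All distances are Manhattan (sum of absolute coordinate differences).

E

d(X,A) = |6−(-1)| + |-14−(-1)| + |-2−3| = 7 + 13 + 5 = 25
d(X,B) = |6−(-9)| + |-14−0| + |-2−13| = 15 + 14 + 15 = 44
d(X,C) = |6−11| + |-14−(-11)| + |-2−13| = 5 + 3 + 15 = 23
d(X,D) = |6−13| + |-14−(-5)| + |-2−0| = 7 + 9 + 2 = 18
d(X,E) = |6−12| + |-14−(-15)| + |-2−(-4)| = 6 + 1 + 2 = 9
d(X,F) = |6−12| + |-14−4| + |-2−0| = 6 + 18 + 2 = 26
Minimum is at E.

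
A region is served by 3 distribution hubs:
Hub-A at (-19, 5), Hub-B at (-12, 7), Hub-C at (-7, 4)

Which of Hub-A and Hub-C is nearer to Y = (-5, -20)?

Hub-C

Compare squared distances:
d²(Y, Hub-A) = (-5−(-19))² + (-20−5)² = 196 + 625 = 821
d²(Y, Hub-C) = (-5−(-7))² + (-20−4)² = 4 + 576 = 580
821 > 580, so Hub-C is closer.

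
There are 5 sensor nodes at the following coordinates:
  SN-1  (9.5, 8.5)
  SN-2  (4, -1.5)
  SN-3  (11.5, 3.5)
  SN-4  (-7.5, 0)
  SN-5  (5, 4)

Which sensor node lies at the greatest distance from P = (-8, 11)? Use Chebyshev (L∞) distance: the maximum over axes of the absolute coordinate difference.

d(P, SN-1) = max(17.5, 2.5) = 17.5
d(P, SN-2) = max(12, 12.5) = 12.5
d(P, SN-3) = max(19.5, 7.5) = 19.5
d(P, SN-4) = max(0.5, 11) = 11
d(P, SN-5) = max(13, 7) = 13
The largest is to SN-3.

SN-3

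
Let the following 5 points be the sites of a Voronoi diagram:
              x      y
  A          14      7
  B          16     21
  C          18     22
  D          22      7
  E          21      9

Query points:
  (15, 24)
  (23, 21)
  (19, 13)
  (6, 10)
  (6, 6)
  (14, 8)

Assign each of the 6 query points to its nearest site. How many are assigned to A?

(15, 24) — d² to each: A:290, B:10, C:13, D:338, E:261 → nearest is B
(23, 21) — d² to each: A:277, B:49, C:26, D:197, E:148 → nearest is C
(19, 13) — d² to each: A:61, B:73, C:82, D:45, E:20 → nearest is E
(6, 10) — d² to each: A:73, B:221, C:288, D:265, E:226 → nearest is A
(6, 6) — d² to each: A:65, B:325, C:400, D:257, E:234 → nearest is A
(14, 8) — d² to each: A:1, B:173, C:212, D:65, E:50 → nearest is A
3 of the 6 points have A as nearest.

3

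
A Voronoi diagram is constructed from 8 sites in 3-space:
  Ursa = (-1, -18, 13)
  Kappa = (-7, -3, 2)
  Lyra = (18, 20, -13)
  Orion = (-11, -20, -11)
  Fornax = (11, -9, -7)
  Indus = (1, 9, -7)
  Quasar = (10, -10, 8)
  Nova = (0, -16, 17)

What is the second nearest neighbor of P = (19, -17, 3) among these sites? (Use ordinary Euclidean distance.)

Squared Euclidean distances:
d²(P, Ursa) = 400 + 1 + 100 = 501
d²(P, Kappa) = 676 + 196 + 1 = 873
d²(P, Lyra) = 1 + 1369 + 256 = 1626
d²(P, Orion) = 900 + 9 + 196 = 1105
d²(P, Fornax) = 64 + 64 + 100 = 228
d²(P, Indus) = 324 + 676 + 100 = 1100
d²(P, Quasar) = 81 + 49 + 25 = 155
d²(P, Nova) = 361 + 1 + 196 = 558
Sorted ascending: Quasar, Fornax, Ursa, … — the second-nearest is Fornax.

Fornax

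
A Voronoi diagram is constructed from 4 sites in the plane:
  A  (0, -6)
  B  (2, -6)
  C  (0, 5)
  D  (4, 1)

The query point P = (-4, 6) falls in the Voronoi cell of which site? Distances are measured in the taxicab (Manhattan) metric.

d(P,A) = |-4−0| + |6−(-6)| = 4 + 12 = 16
d(P,B) = |-4−2| + |6−(-6)| = 6 + 12 = 18
d(P,C) = |-4−0| + |6−5| = 4 + 1 = 5
d(P,D) = |-4−4| + |6−1| = 8 + 5 = 13
The smallest is to C, so P lies in the Voronoi region of C.

C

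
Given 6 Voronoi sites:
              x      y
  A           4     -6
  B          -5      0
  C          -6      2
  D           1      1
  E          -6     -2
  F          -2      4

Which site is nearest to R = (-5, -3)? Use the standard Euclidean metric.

Since √ is increasing, it suffices to compare squared distances:
|RA|² = (-5−4)² + (-3−(-6))² = 81 + 9 = 90
|RB|² = (-5−(-5))² + (-3−0)² = 0 + 9 = 9
|RC|² = (-5−(-6))² + (-3−2)² = 1 + 25 = 26
|RD|² = (-5−1)² + (-3−1)² = 36 + 16 = 52
|RE|² = (-5−(-6))² + (-3−(-2))² = 1 + 1 = 2
|RF|² = (-5−(-2))² + (-3−4)² = 9 + 49 = 58
The smallest is to E, so R lies in the Voronoi region of E.

E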